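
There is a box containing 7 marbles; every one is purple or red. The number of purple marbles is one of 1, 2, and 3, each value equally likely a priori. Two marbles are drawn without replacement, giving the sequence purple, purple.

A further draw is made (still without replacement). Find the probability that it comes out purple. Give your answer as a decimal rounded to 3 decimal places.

Under each hypothesis, the probability of the observed sequence is: P(data | r = 1) = (1/7)(0/6) = 0; P(data | r = 2) = (2/7)(1/6) = 1/21; P(data | r = 3) = (3/7)(2/6) = 1/7.
Multiplying each by its prior: 1/3 · 0 = 0, 1/3 · 1/21 = 1/63, 1/3 · 1/7 = 1/21; summing to 4/63.
Dividing through by the total gives posterior P(r = 1 | data) = 0, P(r = 2 | data) = 1/4, P(r = 3 | data) = 3/4.
The predictive probability is P(purple next | data) = (0)(1/4) + (1/5)(3/4) = 3/20.

0.150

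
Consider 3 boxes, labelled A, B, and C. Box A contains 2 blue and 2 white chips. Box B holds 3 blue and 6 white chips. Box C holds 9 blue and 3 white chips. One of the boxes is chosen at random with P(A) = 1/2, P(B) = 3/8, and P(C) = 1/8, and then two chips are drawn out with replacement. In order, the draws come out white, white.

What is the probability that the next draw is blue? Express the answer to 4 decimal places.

Under each hypothesis, the probability of the observed sequence is: P(data | box A) = (2/4)(2/4) = 1/4; P(data | box B) = (6/9)(6/9) = 4/9; P(data | box C) = (3/12)(3/12) = 1/16.
Multiplying each by its prior: 1/2 · 1/4 = 1/8, 3/8 · 4/9 = 1/6, 1/8 · 1/16 = 1/128; with total 115/384.
Dividing through by the total gives posterior P(box A | data) = 0.41739, P(box B | data) = 0.55652, P(box C | data) = 0.026087.
So P(blue next | data) = Σ P(blue next | H) P(H | data) = (1/2)(0.41739) + (1/3)(0.55652) + (3/4)(0.026087) = 0.41377.

0.4138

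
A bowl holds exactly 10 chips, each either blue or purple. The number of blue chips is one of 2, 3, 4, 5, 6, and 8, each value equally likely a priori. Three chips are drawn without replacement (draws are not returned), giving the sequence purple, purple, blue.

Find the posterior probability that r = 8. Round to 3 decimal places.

0.029

The likelihood of the observed sequence under each hypothesis: P(data | r = 2) = (8/10)(7/9)(2/8) = 7/45; P(data | r = 3) = (7/10)(6/9)(3/8) = 7/40; P(data | r = 4) = (6/10)(5/9)(4/8) = 1/6; P(data | r = 5) = (5/10)(4/9)(5/8) = 5/36; P(data | r = 6) = (4/10)(3/9)(6/8) = 1/10; P(data | r = 8) = (2/10)(1/9)(8/8) = 1/45.
Multiplying each by its prior: 1/6 · 7/45 = 7/270, 1/6 · 7/40 = 7/240, 1/6 · 1/6 = 1/36, 1/6 · 5/36 = 5/216, 1/6 · 1/10 = 1/60, 1/6 · 1/45 = 1/270; with total 91/720.
So P(r = 8 | data) = (1/270) / (91/720) = 8/273.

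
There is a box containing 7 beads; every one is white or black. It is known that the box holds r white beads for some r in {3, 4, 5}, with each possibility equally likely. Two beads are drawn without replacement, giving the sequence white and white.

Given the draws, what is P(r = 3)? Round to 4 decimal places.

0.1579

Under each hypothesis, the probability of the observed sequence is: P(data | r = 3) = (3/7)(2/6) = 1/7; P(data | r = 4) = (4/7)(3/6) = 2/7; P(data | r = 5) = (5/7)(4/6) = 10/21.
Multiplying each by its prior: 1/3 · 1/7 = 1/21, 1/3 · 2/7 = 2/21, 1/3 · 10/21 = 10/63; with total 19/63.
So P(r = 3 | data) = (1/21) / (19/63) = 3/19.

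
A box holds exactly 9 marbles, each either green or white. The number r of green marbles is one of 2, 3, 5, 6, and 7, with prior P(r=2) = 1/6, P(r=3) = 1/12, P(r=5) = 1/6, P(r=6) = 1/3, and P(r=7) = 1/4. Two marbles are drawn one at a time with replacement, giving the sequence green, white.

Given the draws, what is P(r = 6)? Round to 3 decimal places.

For each hypothesis, P(data | H) works out to: P(data | r = 2) = (2/9)(7/9) = 14/81; P(data | r = 3) = (3/9)(6/9) = 2/9; P(data | r = 5) = (5/9)(4/9) = 20/81; P(data | r = 6) = (6/9)(3/9) = 2/9; P(data | r = 7) = (7/9)(2/9) = 14/81.
Weighting by the prior gives 1/6 · 14/81 = 7/243, 1/12 · 2/9 = 1/54, 1/6 · 20/81 = 10/243, 1/3 · 2/9 = 2/27, 1/4 · 14/81 = 7/162; summing to 50/243.
By Bayes' rule, P(r = 6 | data) = (2/27) / (50/243) = 9/25.

0.360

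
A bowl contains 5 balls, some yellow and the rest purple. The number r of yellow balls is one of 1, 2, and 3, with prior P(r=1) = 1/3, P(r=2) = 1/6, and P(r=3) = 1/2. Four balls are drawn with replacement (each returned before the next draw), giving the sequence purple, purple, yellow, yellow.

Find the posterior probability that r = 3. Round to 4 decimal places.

Compute the likelihood of the observed sequence for each case: P(data | r = 1) = (4/5)(4/5)(1/5)(1/5) = 0.0256; P(data | r = 2) = (3/5)(3/5)(2/5)(2/5) = 0.0576; P(data | r = 3) = (2/5)(2/5)(3/5)(3/5) = 0.0576.
The prior-weighted likelihoods are 1/3 · 0.0256 = 0.0085333, 1/6 · 0.0576 = 0.0096, 1/2 · 0.0576 = 0.0288; these sum to 0.046933.
Hence P(r = 3 | data) = (0.0288) / (0.046933) = 0.61364.

0.6136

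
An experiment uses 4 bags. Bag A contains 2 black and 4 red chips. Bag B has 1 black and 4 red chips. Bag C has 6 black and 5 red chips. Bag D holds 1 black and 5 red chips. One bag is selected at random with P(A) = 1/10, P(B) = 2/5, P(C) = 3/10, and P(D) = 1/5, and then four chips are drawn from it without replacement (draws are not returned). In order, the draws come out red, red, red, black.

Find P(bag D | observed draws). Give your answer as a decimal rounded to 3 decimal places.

Compute the likelihood of the observed sequence for each case: P(data | bag A) = (4/6)(3/5)(2/4)(2/3) = 0.13333; P(data | bag B) = (4/5)(3/4)(2/3)(1/2) = 0.2; P(data | bag C) = (5/11)(4/10)(3/9)(6/8) = 0.045455; P(data | bag D) = (5/6)(4/5)(3/4)(1/3) = 0.16667.
The prior-weighted likelihoods are 1/10 · 0.13333 = 0.013333, 2/5 · 0.2 = 0.08, 3/10 · 0.045455 = 0.013636, 1/5 · 0.16667 = 0.033333; summing to 0.1403.
So P(bag D | data) = (0.033333) / (0.1403) = 0.23758.

0.238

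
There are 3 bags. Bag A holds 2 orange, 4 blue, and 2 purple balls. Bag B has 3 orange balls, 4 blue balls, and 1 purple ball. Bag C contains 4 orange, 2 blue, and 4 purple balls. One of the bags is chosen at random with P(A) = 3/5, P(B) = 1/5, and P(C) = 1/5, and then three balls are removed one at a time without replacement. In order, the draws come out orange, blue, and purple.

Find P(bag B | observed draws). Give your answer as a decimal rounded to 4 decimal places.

0.1601

Compute the likelihood of the observed sequence for each case: P(data | bag A) = (2/8)(4/7)(2/6) = 0.047619; P(data | bag B) = (3/8)(4/7)(1/6) = 0.035714; P(data | bag C) = (4/10)(2/9)(4/8) = 0.044444.
The prior-weighted likelihoods are 3/5 · 0.047619 = 0.028571, 1/5 · 0.035714 = 0.0071429, 1/5 · 0.044444 = 0.0088889; summing to 0.044603.
By Bayes' rule, P(bag B | data) = (0.0071429) / (0.044603) = 0.16014.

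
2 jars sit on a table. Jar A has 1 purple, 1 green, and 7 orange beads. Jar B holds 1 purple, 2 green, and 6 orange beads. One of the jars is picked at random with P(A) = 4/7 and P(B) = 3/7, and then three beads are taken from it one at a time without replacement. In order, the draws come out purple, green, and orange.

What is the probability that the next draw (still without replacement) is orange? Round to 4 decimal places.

The likelihood of the observed sequence under each hypothesis: P(data | jar A) = (1/9)(1/8)(7/7) = 1/72; P(data | jar B) = (1/9)(2/8)(6/7) = 1/42.
Multiplying each by its prior: 4/7 · 1/72 = 1/126, 3/7 · 1/42 = 1/98; these sum to 8/441.
Dividing through by the total gives posterior P(jar A | data) = 7/16, P(jar B | data) = 9/16.
The predictive probability is P(orange next | data) = (1)(7/16) + (5/6)(9/16) = 29/32.

0.9063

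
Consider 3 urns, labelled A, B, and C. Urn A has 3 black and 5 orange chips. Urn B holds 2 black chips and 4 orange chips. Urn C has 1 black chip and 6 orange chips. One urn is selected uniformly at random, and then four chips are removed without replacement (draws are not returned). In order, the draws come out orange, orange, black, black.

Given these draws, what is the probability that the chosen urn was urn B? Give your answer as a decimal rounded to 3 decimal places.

0.483

Compute the likelihood of the observed sequence for each case: P(data | urn A) = (5/8)(4/7)(3/6)(2/5) = 1/14; P(data | urn B) = (4/6)(3/5)(2/4)(1/3) = 1/15; P(data | urn C) = (6/7)(5/6)(1/5)(0/4) = 0.
Multiplying each by its prior: 1/3 · 1/14 = 1/42, 1/3 · 1/15 = 1/45, 1/3 · 0 = 0; summing to 29/630.
So P(urn B | data) = (1/45) / (29/630) = 14/29.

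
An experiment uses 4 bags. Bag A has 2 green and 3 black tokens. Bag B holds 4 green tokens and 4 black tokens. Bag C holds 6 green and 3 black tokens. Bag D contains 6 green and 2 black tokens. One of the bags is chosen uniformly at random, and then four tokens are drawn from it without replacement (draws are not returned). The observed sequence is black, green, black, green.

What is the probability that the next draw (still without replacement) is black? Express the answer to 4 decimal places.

0.5508

The likelihood of the observed sequence under each hypothesis: P(data | bag A) = (3/5)(2/4)(2/3)(1/2) = 1/10; P(data | bag B) = (4/8)(4/7)(3/6)(3/5) = 3/35; P(data | bag C) = (3/9)(6/8)(2/7)(5/6) = 5/84; P(data | bag D) = (2/8)(6/7)(1/6)(5/5) = 1/28.
Weighting by the prior gives 1/4 · 1/10 = 1/40, 1/4 · 3/35 = 3/140, 1/4 · 5/84 = 5/336, 1/4 · 1/28 = 1/112; with total 59/840.
Dividing through by the total gives posterior P(bag A | data) = 21/59, P(bag B | data) = 18/59, P(bag C | data) = 25/118, P(bag D | data) = 15/118.
Averaging over the posterior, P(black next | data) = (1)(21/59) + (1/2)(18/59) + (1/5)(25/118) + (0)(15/118) = 65/118.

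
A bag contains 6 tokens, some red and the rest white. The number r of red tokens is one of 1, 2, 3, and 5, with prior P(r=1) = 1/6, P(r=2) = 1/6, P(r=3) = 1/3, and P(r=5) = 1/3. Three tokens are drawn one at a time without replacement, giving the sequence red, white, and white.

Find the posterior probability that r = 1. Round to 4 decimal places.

Under each hypothesis, the probability of the observed sequence is: P(data | r = 1) = (1/6)(5/5)(4/4) = 1/6; P(data | r = 2) = (2/6)(4/5)(3/4) = 1/5; P(data | r = 3) = (3/6)(3/5)(2/4) = 3/20; P(data | r = 5) = (5/6)(1/5)(0/4) = 0.
Multiplying each by its prior: 1/6 · 1/6 = 1/36, 1/6 · 1/5 = 1/30, 1/3 · 3/20 = 1/20, 1/3 · 0 = 0; with total 1/9.
Hence P(r = 1 | data) = (1/36) / (1/9) = 1/4.

0.2500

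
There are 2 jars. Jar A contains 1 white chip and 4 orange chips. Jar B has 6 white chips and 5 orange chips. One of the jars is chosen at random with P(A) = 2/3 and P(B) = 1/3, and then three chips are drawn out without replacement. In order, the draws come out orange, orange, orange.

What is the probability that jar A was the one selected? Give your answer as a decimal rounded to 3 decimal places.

For each hypothesis, P(data | H) works out to: P(data | jar A) = (4/5)(3/4)(2/3) = 2/5; P(data | jar B) = (5/11)(4/10)(3/9) = 2/33.
The prior-weighted likelihoods are 2/3 · 2/5 = 4/15, 1/3 · 2/33 = 2/99; summing to 142/495.
Therefore the posterior P(jar A | data) = (4/15) / (142/495) = 66/71.

0.930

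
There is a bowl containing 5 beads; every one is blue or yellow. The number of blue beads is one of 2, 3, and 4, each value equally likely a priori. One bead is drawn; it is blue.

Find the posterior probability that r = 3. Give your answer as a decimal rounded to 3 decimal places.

0.333

Compute the likelihood of this draw for each case: P(data | r = 2) = (2/5) = 2/5; P(data | r = 3) = (3/5) = 3/5; P(data | r = 4) = (4/5) = 4/5.
Weighting by the prior gives 1/3 · 2/5 = 2/15, 1/3 · 3/5 = 1/5, 1/3 · 4/5 = 4/15; these sum to 3/5.
Therefore the posterior P(r = 3 | data) = (1/5) / (3/5) = 1/3.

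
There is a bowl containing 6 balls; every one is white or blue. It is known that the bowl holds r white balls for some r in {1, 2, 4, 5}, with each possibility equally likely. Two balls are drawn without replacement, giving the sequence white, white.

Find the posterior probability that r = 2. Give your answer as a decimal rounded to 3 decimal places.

0.059

For each hypothesis, P(data | H) works out to: P(data | r = 1) = (1/6)(0/5) = 0; P(data | r = 2) = (2/6)(1/5) = 1/15; P(data | r = 4) = (4/6)(3/5) = 2/5; P(data | r = 5) = (5/6)(4/5) = 2/3.
The prior-weighted likelihoods are 1/4 · 0 = 0, 1/4 · 1/15 = 1/60, 1/4 · 2/5 = 1/10, 1/4 · 2/3 = 1/6; these sum to 17/60.
Therefore the posterior P(r = 2 | data) = (1/60) / (17/60) = 1/17.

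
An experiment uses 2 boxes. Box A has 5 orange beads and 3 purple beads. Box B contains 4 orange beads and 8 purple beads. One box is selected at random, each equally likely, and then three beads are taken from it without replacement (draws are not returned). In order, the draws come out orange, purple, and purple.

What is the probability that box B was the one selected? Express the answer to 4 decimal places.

For each hypothesis, P(data | H) works out to: P(data | box A) = (5/8)(3/7)(2/6) = 0.089286; P(data | box B) = (4/12)(8/11)(7/10) = 0.1697.
Multiplying each by its prior: 1/2 · 0.089286 = 0.044643, 1/2 · 0.1697 = 0.084848; these sum to 0.12949.
Therefore the posterior P(box B | data) = (0.084848) / (0.12949) = 0.65524.

0.6552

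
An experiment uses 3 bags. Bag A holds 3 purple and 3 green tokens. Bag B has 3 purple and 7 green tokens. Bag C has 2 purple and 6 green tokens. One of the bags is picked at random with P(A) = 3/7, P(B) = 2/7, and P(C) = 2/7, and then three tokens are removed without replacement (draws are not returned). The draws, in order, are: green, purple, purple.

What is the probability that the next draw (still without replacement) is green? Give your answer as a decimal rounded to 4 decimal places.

0.7388

Compute the likelihood of the observed sequence for each case: P(data | bag A) = (3/6)(3/5)(2/4) = 3/20; P(data | bag B) = (7/10)(3/9)(2/8) = 7/120; P(data | bag C) = (6/8)(2/7)(1/6) = 1/28.
Multiplying each by its prior: 3/7 · 3/20 = 9/140, 2/7 · 7/120 = 1/60, 2/7 · 1/28 = 1/98; summing to 67/735.
Dividing through by the total gives posterior P(bag A | data) = 189/268, P(bag B | data) = 49/268, P(bag C | data) = 15/134.
Averaging over the posterior, P(green next | data) = (2/3)(189/268) + (6/7)(49/268) + (1)(15/134) = 99/134.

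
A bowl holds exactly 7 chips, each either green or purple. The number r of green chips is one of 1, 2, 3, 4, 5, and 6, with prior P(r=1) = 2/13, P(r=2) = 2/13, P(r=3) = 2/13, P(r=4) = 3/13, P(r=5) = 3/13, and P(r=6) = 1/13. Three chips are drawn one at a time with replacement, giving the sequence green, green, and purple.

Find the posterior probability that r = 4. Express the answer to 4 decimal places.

Compute the likelihood of the observed sequence for each case: P(data | r = 1) = (1/7)(1/7)(6/7) = 0.017493; P(data | r = 2) = (2/7)(2/7)(5/7) = 0.058309; P(data | r = 3) = (3/7)(3/7)(4/7) = 0.10496; P(data | r = 4) = (4/7)(4/7)(3/7) = 0.13994; P(data | r = 5) = (5/7)(5/7)(2/7) = 0.14577; P(data | r = 6) = (6/7)(6/7)(1/7) = 0.10496.
Multiplying each by its prior: 2/13 · 0.017493 = 0.0026912, 2/13 · 0.058309 = 0.0089706, 2/13 · 0.10496 = 0.016147, 3/13 · 0.13994 = 0.032294, 3/13 · 0.14577 = 0.03364, 1/13 · 0.10496 = 0.0080736; these sum to 0.10182.
Therefore the posterior P(r = 4 | data) = (0.032294) / (0.10182) = 0.31718.

0.3172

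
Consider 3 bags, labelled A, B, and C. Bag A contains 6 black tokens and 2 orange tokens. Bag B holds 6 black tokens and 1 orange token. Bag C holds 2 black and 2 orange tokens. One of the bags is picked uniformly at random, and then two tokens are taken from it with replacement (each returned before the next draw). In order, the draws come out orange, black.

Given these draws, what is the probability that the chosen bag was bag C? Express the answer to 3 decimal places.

0.446

Under each hypothesis, the probability of the observed sequence is: P(data | bag A) = (2/8)(6/8) = 0.1875; P(data | bag B) = (1/7)(6/7) = 0.12245; P(data | bag C) = (2/4)(2/4) = 0.25.
The prior-weighted likelihoods are 1/3 · 0.1875 = 0.0625, 1/3 · 0.12245 = 0.040816, 1/3 · 0.25 = 0.083333; with total 0.18665.
So P(bag C | data) = (0.083333) / (0.18665) = 0.44647.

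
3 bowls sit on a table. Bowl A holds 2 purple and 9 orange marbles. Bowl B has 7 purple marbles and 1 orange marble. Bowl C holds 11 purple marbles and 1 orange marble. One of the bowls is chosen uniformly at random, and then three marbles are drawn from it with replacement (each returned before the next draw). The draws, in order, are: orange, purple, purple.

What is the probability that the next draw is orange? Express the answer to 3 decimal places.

Compute the likelihood of the observed sequence for each case: P(data | bowl A) = (9/11)(2/11)(2/11) = 0.027047; P(data | bowl B) = (1/8)(7/8)(7/8) = 0.095703; P(data | bowl C) = (1/12)(11/12)(11/12) = 0.070023.
Multiplying each by its prior: 1/3 · 0.027047 = 0.0090158, 1/3 · 0.095703 = 0.031901, 1/3 · 0.070023 = 0.023341; these sum to 0.064258.
Dividing through by the total gives posterior P(bowl A | data) = 0.14031, P(bowl B | data) = 0.49645, P(bowl C | data) = 0.36324.
Averaging over the posterior, P(orange next | data) = (9/11)(0.14031) + (1/8)(0.49645) + (1/12)(0.36324) = 0.20712.

0.207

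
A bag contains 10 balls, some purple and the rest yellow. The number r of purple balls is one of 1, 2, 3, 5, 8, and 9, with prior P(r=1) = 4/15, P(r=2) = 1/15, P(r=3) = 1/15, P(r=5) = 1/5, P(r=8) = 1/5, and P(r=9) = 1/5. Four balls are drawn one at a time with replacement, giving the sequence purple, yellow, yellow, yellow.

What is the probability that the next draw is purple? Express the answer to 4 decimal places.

Compute the likelihood of the observed sequence for each case: P(data | r = 1) = (1/10)(9/10)(9/10)(9/10) = 0.0729; P(data | r = 2) = (2/10)(8/10)(8/10)(8/10) = 0.1024; P(data | r = 3) = (3/10)(7/10)(7/10)(7/10) = 0.1029; P(data | r = 5) = (5/10)(5/10)(5/10)(5/10) = 0.0625; P(data | r = 8) = (8/10)(2/10)(2/10)(2/10) = 0.0064; P(data | r = 9) = (9/10)(1/10)(1/10)(1/10) = 0.0009.
The prior-weighted likelihoods are 4/15 · 0.0729 = 0.01944, 1/15 · 0.1024 = 0.0068267, 1/15 · 0.1029 = 0.00686, 1/5 · 0.0625 = 0.0125, 1/5 · 0.0064 = 0.00128, 1/5 · 0.0009 = 0.00018; summing to 0.047087.
Dividing through by the total gives posterior P(r = 1 | data) = 0.41286, P(r = 2 | data) = 0.14498, P(r = 3 | data) = 0.14569, P(r = 5 | data) = 0.26547, P(r = 8 | data) = 0.027184, P(r = 9 | data) = 0.0038227.
So P(purple next | data) = Σ P(purple next | H) P(H | data) = (1/10)(0.41286) + (1/5)(0.14498) + (3/10)(0.14569) + (1/2)(0.26547) + (4/5)(0.027184) + (9/10)(0.0038227) = 0.27191.

0.2719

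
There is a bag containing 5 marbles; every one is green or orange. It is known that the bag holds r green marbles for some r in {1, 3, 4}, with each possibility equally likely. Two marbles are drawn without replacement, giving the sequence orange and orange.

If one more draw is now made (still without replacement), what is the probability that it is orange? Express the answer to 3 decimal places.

Under each hypothesis, the probability of the observed sequence is: P(data | r = 1) = (4/5)(3/4) = 3/5; P(data | r = 3) = (2/5)(1/4) = 1/10; P(data | r = 4) = (1/5)(0/4) = 0.
The prior-weighted likelihoods are 1/3 · 3/5 = 1/5, 1/3 · 1/10 = 1/30, 1/3 · 0 = 0; these sum to 7/30.
The posterior is then P(r = 1 | data) = 6/7, P(r = 3 | data) = 1/7, P(r = 4 | data) = 0.
Averaging over the posterior, P(orange next | data) = (2/3)(6/7) + (0)(1/7) = 4/7.

0.571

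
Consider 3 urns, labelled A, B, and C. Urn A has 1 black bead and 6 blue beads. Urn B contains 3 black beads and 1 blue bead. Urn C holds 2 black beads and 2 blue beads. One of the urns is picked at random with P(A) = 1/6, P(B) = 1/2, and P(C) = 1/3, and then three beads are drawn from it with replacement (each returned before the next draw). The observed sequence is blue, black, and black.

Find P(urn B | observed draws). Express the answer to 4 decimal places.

Compute the likelihood of the observed sequence for each case: P(data | urn A) = (6/7)(1/7)(1/7) = 0.017493; P(data | urn B) = (1/4)(3/4)(3/4) = 0.14062; P(data | urn C) = (2/4)(2/4)(2/4) = 0.125.
The prior-weighted likelihoods are 1/6 · 0.017493 = 0.0029155, 1/2 · 0.14062 = 0.070312, 1/3 · 0.125 = 0.041667; with total 0.11489.
Therefore the posterior P(urn B | data) = (0.070312) / (0.11489) = 0.61197.

0.6120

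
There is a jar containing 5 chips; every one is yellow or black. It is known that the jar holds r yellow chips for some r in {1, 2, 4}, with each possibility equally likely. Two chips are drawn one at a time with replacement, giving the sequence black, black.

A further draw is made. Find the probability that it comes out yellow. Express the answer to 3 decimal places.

0.292

Under each hypothesis, the probability of the observed sequence is: P(data | r = 1) = (4/5)(4/5) = 16/25; P(data | r = 2) = (3/5)(3/5) = 9/25; P(data | r = 4) = (1/5)(1/5) = 1/25.
Weighting by the prior gives 1/3 · 16/25 = 16/75, 1/3 · 9/25 = 3/25, 1/3 · 1/25 = 1/75; with total 26/75.
The posterior is then P(r = 1 | data) = 8/13, P(r = 2 | data) = 9/26, P(r = 4 | data) = 1/26.
Averaging over the posterior, P(yellow next | data) = (1/5)(8/13) + (2/5)(9/26) + (4/5)(1/26) = 19/65.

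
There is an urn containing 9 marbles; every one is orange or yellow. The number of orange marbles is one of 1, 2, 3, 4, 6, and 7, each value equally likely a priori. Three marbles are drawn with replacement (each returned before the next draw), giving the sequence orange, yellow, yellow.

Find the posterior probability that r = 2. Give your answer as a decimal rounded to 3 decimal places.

The likelihood of the observed sequence under each hypothesis: P(data | r = 1) = (1/9)(8/9)(8/9) = 0.087791; P(data | r = 2) = (2/9)(7/9)(7/9) = 0.13443; P(data | r = 3) = (3/9)(6/9)(6/9) = 0.14815; P(data | r = 4) = (4/9)(5/9)(5/9) = 0.13717; P(data | r = 6) = (6/9)(3/9)(3/9) = 0.074074; P(data | r = 7) = (7/9)(2/9)(2/9) = 0.038409.
Multiplying each by its prior: 1/6 · 0.087791 = 0.014632, 1/6 · 0.13443 = 0.022405, 1/6 · 0.14815 = 0.024691, 1/6 · 0.13717 = 0.022862, 1/6 · 0.074074 = 0.012346, 1/6 · 0.038409 = 0.0064015; these sum to 0.10334.
So P(r = 2 | data) = (0.022405) / (0.10334) = 0.21681.

0.217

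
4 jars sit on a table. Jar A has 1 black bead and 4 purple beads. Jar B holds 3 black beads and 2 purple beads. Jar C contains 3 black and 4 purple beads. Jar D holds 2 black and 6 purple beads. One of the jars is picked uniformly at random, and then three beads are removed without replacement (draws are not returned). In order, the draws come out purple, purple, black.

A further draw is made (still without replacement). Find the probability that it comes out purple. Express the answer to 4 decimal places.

The likelihood of the observed sequence under each hypothesis: P(data | jar A) = (4/5)(3/4)(1/3) = 1/5; P(data | jar B) = (2/5)(1/4)(3/3) = 1/10; P(data | jar C) = (4/7)(3/6)(3/5) = 6/35; P(data | jar D) = (6/8)(5/7)(2/6) = 5/28.
Weighting by the prior gives 1/4 · 1/5 = 1/20, 1/4 · 1/10 = 1/40, 1/4 · 6/35 = 3/70, 1/4 · 5/28 = 5/112; with total 13/80.
Normalising, the posterior is P(jar A | data) = 4/13, P(jar B | data) = 2/13, P(jar C | data) = 24/91, P(jar D | data) = 25/91.
The predictive probability is P(purple next | data) = (1)(4/13) + (0)(2/13) + (1/2)(24/91) + (4/5)(25/91) = 60/91.

0.6593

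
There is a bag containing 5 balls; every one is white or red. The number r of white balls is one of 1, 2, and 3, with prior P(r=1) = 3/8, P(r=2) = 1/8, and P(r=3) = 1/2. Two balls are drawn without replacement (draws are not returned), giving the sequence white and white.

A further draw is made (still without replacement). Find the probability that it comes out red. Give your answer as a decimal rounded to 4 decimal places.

0.6923

For each hypothesis, P(data | H) works out to: P(data | r = 1) = (1/5)(0/4) = 0; P(data | r = 2) = (2/5)(1/4) = 1/10; P(data | r = 3) = (3/5)(2/4) = 3/10.
Weighting by the prior gives 3/8 · 0 = 0, 1/8 · 1/10 = 1/80, 1/2 · 3/10 = 3/20; these sum to 13/80.
Normalising, the posterior is P(r = 1 | data) = 0, P(r = 2 | data) = 1/13, P(r = 3 | data) = 12/13.
Averaging over the posterior, P(red next | data) = (1)(1/13) + (2/3)(12/13) = 9/13.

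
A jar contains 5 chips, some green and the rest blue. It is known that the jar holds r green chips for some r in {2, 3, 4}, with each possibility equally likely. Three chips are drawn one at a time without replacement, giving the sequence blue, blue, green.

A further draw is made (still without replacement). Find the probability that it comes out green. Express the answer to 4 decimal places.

The likelihood of the observed sequence under each hypothesis: P(data | r = 2) = (3/5)(2/4)(2/3) = 1/5; P(data | r = 3) = (2/5)(1/4)(3/3) = 1/10; P(data | r = 4) = (1/5)(0/4) = 0.
Multiplying each by its prior: 1/3 · 1/5 = 1/15, 1/3 · 1/10 = 1/30, 1/3 · 0 = 0; summing to 1/10.
Dividing through by the total gives posterior P(r = 2 | data) = 2/3, P(r = 3 | data) = 1/3, P(r = 4 | data) = 0.
Averaging over the posterior, P(green next | data) = (1/2)(2/3) + (1)(1/3) = 2/3.

0.6667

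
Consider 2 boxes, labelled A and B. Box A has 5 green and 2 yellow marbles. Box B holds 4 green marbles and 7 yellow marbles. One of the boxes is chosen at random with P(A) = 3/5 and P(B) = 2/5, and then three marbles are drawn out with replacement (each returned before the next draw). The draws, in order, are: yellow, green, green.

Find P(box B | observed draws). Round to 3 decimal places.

Under each hypothesis, the probability of the observed sequence is: P(data | box A) = (2/7)(5/7)(5/7) = 0.14577; P(data | box B) = (7/11)(4/11)(4/11) = 0.084147.
The prior-weighted likelihoods are 3/5 · 0.14577 = 0.087464, 2/5 · 0.084147 = 0.033659; these sum to 0.12112.
So P(box B | data) = (0.033659) / (0.12112) = 0.27789.

0.278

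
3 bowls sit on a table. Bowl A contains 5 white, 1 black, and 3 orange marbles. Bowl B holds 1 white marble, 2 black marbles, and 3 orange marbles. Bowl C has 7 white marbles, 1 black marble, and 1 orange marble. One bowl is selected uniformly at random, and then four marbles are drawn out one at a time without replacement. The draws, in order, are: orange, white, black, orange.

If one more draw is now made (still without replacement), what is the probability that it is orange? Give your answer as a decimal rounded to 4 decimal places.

0.4312

The likelihood of the observed sequence under each hypothesis: P(data | bowl A) = (3/9)(5/8)(1/7)(2/6) = 0.0099206; P(data | bowl B) = (3/6)(1/5)(2/4)(2/3) = 0.033333; P(data | bowl C) = (1/9)(7/8)(1/7)(0/6) = 0.
The prior-weighted likelihoods are 1/3 · 0.0099206 = 0.0033069, 1/3 · 0.033333 = 0.011111, 1/3 · 0 = 0; these sum to 0.014418.
Normalising, the posterior is P(bowl A | data) = 0.22936, P(bowl B | data) = 0.77064, P(bowl C | data) = 0.
So P(orange next | data) = Σ P(orange next | H) P(H | data) = (1/5)(0.22936) + (1/2)(0.77064) = 0.43119.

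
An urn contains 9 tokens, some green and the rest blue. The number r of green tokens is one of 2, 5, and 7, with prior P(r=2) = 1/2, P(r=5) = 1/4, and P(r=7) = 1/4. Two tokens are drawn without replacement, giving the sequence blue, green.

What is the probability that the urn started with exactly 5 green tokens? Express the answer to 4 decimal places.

0.3226

For each hypothesis, P(data | H) works out to: P(data | r = 2) = (7/9)(2/8) = 7/36; P(data | r = 5) = (4/9)(5/8) = 5/18; P(data | r = 7) = (2/9)(7/8) = 7/36.
Multiplying each by its prior: 1/2 · 7/36 = 7/72, 1/4 · 5/18 = 5/72, 1/4 · 7/36 = 7/144; these sum to 31/144.
So P(r = 5 | data) = (5/72) / (31/144) = 10/31.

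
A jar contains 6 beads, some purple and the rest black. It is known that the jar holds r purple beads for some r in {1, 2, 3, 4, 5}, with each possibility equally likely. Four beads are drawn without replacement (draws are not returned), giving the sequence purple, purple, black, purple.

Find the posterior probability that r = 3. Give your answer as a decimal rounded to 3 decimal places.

Under each hypothesis, the probability of the observed sequence is: P(data | r = 1) = (1/6)(0/5) = 0; P(data | r = 2) = (2/6)(1/5)(4/4)(0/3) = 0; P(data | r = 3) = (3/6)(2/5)(3/4)(1/3) = 1/20; P(data | r = 4) = (4/6)(3/5)(2/4)(2/3) = 2/15; P(data | r = 5) = (5/6)(4/5)(1/4)(3/3) = 1/6.
The prior-weighted likelihoods are 1/5 · 0 = 0, 1/5 · 0 = 0, 1/5 · 1/20 = 1/100, 1/5 · 2/15 = 2/75, 1/5 · 1/6 = 1/30; these sum to 7/100.
By Bayes' rule, P(r = 3 | data) = (1/100) / (7/100) = 1/7.

0.143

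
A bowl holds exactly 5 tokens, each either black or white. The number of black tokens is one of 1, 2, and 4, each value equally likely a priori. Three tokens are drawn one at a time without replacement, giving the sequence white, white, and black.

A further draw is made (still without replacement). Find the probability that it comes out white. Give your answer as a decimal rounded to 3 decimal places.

The likelihood of the observed sequence under each hypothesis: P(data | r = 1) = (4/5)(3/4)(1/3) = 1/5; P(data | r = 2) = (3/5)(2/4)(2/3) = 1/5; P(data | r = 4) = (1/5)(0/4) = 0.
Multiplying each by its prior: 1/3 · 1/5 = 1/15, 1/3 · 1/5 = 1/15, 1/3 · 0 = 0; with total 2/15.
Normalising, the posterior is P(r = 1 | data) = 1/2, P(r = 2 | data) = 1/2, P(r = 4 | data) = 0.
So P(white next | data) = Σ P(white next | H) P(H | data) = (1)(1/2) + (1/2)(1/2) = 3/4.

0.750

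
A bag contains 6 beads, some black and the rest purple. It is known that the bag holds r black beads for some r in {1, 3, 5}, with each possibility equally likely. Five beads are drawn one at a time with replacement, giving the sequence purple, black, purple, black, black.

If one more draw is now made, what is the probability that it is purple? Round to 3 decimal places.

0.415

For each hypothesis, P(data | H) works out to: P(data | r = 1) = (5/6)(1/6)(5/6)(1/6)(1/6) = 0.003215; P(data | r = 3) = (3/6)(3/6)(3/6)(3/6)(3/6) = 0.03125; P(data | r = 5) = (1/6)(5/6)(1/6)(5/6)(5/6) = 0.016075.
Weighting by the prior gives 1/3 · 0.003215 = 0.0010717, 1/3 · 0.03125 = 0.010417, 1/3 · 0.016075 = 0.0053584; with total 0.016847.
The posterior is then P(r = 1 | data) = 0.063613, P(r = 3 | data) = 0.61832, P(r = 5 | data) = 0.31807.
So P(purple next | data) = Σ P(purple next | H) P(H | data) = (5/6)(0.063613) + (1/2)(0.61832) + (1/6)(0.31807) = 0.41518.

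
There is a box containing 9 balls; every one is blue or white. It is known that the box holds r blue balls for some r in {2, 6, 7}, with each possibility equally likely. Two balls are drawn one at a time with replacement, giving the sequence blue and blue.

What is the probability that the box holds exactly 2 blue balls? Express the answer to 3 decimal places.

Under each hypothesis, the probability of the observed sequence is: P(data | r = 2) = (2/9)(2/9) = 4/81; P(data | r = 6) = (6/9)(6/9) = 4/9; P(data | r = 7) = (7/9)(7/9) = 49/81.
Weighting by the prior gives 1/3 · 4/81 = 4/243, 1/3 · 4/9 = 4/27, 1/3 · 49/81 = 49/243; these sum to 89/243.
By Bayes' rule, P(r = 2 | data) = (4/243) / (89/243) = 4/89.

0.045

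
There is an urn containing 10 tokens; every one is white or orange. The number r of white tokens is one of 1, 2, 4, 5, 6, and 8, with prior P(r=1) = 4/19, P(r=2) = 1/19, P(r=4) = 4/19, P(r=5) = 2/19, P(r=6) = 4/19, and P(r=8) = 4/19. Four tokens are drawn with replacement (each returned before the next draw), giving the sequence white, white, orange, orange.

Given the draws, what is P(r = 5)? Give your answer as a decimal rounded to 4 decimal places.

0.1675

Under each hypothesis, the probability of the observed sequence is: P(data | r = 1) = (1/10)(1/10)(9/10)(9/10) = 0.0081; P(data | r = 2) = (2/10)(2/10)(8/10)(8/10) = 0.0256; P(data | r = 4) = (4/10)(4/10)(6/10)(6/10) = 0.0576; P(data | r = 5) = (5/10)(5/10)(5/10)(5/10) = 0.0625; P(data | r = 6) = (6/10)(6/10)(4/10)(4/10) = 0.0576; P(data | r = 8) = (8/10)(8/10)(2/10)(2/10) = 0.0256.
Weighting by the prior gives 4/19 · 0.0081 = 0.0017053, 1/19 · 0.0256 = 0.0013474, 4/19 · 0.0576 = 0.012126, 2/19 · 0.0625 = 0.0065789, 4/19 · 0.0576 = 0.012126, 4/19 · 0.0256 = 0.0053895; with total 0.039274.
So P(r = 5 | data) = (0.0065789) / (0.039274) = 0.16752.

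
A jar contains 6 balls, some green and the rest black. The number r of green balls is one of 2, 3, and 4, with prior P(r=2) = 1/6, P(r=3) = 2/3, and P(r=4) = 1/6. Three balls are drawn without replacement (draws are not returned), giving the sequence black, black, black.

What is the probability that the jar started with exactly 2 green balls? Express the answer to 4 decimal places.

0.5000

Under each hypothesis, the probability of the observed sequence is: P(data | r = 2) = (4/6)(3/5)(2/4) = 1/5; P(data | r = 3) = (3/6)(2/5)(1/4) = 1/20; P(data | r = 4) = (2/6)(1/5)(0/4) = 0.
The prior-weighted likelihoods are 1/6 · 1/5 = 1/30, 2/3 · 1/20 = 1/30, 1/6 · 0 = 0; these sum to 1/15.
So P(r = 2 | data) = (1/30) / (1/15) = 1/2.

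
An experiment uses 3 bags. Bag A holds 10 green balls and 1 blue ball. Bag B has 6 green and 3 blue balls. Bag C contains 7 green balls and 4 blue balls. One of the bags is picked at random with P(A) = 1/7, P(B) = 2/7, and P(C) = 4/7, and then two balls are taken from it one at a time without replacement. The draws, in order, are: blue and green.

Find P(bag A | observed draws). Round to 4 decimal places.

Under each hypothesis, the probability of the observed sequence is: P(data | bag A) = (1/11)(10/10) = 1/11; P(data | bag B) = (3/9)(6/8) = 1/4; P(data | bag C) = (4/11)(7/10) = 14/55.
The prior-weighted likelihoods are 1/7 · 1/11 = 1/77, 2/7 · 1/4 = 1/14, 4/7 · 14/55 = 8/55; with total 177/770.
Hence P(bag A | data) = (1/77) / (177/770) = 10/177.

0.0565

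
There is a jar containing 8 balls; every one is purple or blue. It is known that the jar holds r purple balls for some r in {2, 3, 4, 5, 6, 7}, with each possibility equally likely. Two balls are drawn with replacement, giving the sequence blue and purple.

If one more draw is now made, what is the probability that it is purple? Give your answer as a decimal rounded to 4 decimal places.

Under each hypothesis, the probability of the observed sequence is: P(data | r = 2) = (6/8)(2/8) = 3/16; P(data | r = 3) = (5/8)(3/8) = 15/64; P(data | r = 4) = (4/8)(4/8) = 1/4; P(data | r = 5) = (3/8)(5/8) = 15/64; P(data | r = 6) = (2/8)(6/8) = 3/16; P(data | r = 7) = (1/8)(7/8) = 7/64.
The prior-weighted likelihoods are 1/6 · 3/16 = 1/32, 1/6 · 15/64 = 5/128, 1/6 · 1/4 = 1/24, 1/6 · 15/64 = 5/128, 1/6 · 3/16 = 1/32, 1/6 · 7/64 = 7/384; with total 77/384.
The posterior is then P(r = 2 | data) = 12/77, P(r = 3 | data) = 15/77, P(r = 4 | data) = 16/77, P(r = 5 | data) = 15/77, P(r = 6 | data) = 12/77, P(r = 7 | data) = 1/11.
So P(purple next | data) = Σ P(purple next | H) P(H | data) = (1/4)(12/77) + (3/8)(15/77) + (1/2)(16/77) + (5/8)(15/77) + (3/4)(12/77) + (7/8)(1/11) = 47/88.

0.5341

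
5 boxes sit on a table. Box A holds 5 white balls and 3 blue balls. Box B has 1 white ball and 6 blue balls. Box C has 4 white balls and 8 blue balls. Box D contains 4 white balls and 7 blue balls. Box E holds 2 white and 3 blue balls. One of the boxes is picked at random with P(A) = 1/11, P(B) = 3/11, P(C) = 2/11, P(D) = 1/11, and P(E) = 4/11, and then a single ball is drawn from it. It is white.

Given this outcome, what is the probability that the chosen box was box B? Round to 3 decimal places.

Under each hypothesis, the probability of this draw is: P(data | box A) = (5/8) = 0.625; P(data | box B) = (1/7) = 0.14286; P(data | box C) = (4/12) = 0.33333; P(data | box D) = (4/11) = 0.36364; P(data | box E) = (2/5) = 0.4.
Weighting by the prior gives 1/11 · 0.625 = 0.056818, 3/11 · 0.14286 = 0.038961, 2/11 · 0.33333 = 0.060606, 1/11 · 0.36364 = 0.033058, 4/11 · 0.4 = 0.14545; with total 0.3349.
So P(box B | data) = (0.038961) / (0.3349) = 0.11634.

0.116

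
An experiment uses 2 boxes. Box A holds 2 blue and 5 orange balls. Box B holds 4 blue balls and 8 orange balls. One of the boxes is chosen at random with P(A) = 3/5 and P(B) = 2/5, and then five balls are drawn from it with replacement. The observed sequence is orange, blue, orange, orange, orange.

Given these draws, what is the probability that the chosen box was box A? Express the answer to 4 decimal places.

0.6288

The likelihood of the observed sequence under each hypothesis: P(data | box A) = (5/7)(2/7)(5/7)(5/7)(5/7) = 0.074374; P(data | box B) = (8/12)(4/12)(8/12)(8/12)(8/12) = 0.065844.
The prior-weighted likelihoods are 3/5 · 0.074374 = 0.044624, 2/5 · 0.065844 = 0.026337; these sum to 0.070962.
So P(box A | data) = (0.044624) / (0.070962) = 0.62885.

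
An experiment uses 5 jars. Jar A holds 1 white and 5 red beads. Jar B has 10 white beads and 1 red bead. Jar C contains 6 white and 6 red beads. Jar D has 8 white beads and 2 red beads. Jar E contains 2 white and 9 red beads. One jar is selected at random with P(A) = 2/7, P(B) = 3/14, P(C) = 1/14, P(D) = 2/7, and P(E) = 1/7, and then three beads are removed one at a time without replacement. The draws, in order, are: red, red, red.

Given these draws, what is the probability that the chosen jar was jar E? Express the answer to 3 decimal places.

For each hypothesis, P(data | H) works out to: P(data | jar A) = (5/6)(4/5)(3/4) = 1/2; P(data | jar B) = (1/11)(0/10) = 0; P(data | jar C) = (6/12)(5/11)(4/10) = 1/11; P(data | jar D) = (2/10)(1/9)(0/8) = 0; P(data | jar E) = (9/11)(8/10)(7/9) = 28/55.
The prior-weighted likelihoods are 2/7 · 1/2 = 1/7, 3/14 · 0 = 0, 1/14 · 1/11 = 1/154, 2/7 · 0 = 0, 1/7 · 28/55 = 4/55; summing to 171/770.
Therefore the posterior P(jar E | data) = (4/55) / (171/770) = 56/171.

0.327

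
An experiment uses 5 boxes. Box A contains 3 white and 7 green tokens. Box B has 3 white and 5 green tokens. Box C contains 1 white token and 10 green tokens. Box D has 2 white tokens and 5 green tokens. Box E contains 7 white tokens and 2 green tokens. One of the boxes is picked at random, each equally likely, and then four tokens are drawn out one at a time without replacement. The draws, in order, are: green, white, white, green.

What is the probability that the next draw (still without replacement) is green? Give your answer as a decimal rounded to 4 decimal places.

Compute the likelihood of the observed sequence for each case: P(data | box A) = (7/10)(3/9)(2/8)(6/7) = 0.05; P(data | box B) = (5/8)(3/7)(2/6)(4/5) = 0.071429; P(data | box C) = (10/11)(1/10)(0/9) = 0; P(data | box D) = (5/7)(2/6)(1/5)(4/4) = 0.047619; P(data | box E) = (2/9)(7/8)(6/7)(1/6) = 0.027778.
The prior-weighted likelihoods are 1/5 · 0.05 = 0.01, 1/5 · 0.071429 = 0.014286, 1/5 · 0 = 0, 1/5 · 0.047619 = 0.0095238, 1/5 · 0.027778 = 0.0055556; these sum to 0.039365.
Normalising, the posterior is P(box A | data) = 0.25403, P(box B | data) = 0.3629, P(box C | data) = 0, P(box D | data) = 0.24194, P(box E | data) = 0.14113.
The predictive probability is P(green next | data) = (5/6)(0.25403) + (3/4)(0.3629) + (1)(0.24194) + (0)(0.14113) = 0.72581.

0.7258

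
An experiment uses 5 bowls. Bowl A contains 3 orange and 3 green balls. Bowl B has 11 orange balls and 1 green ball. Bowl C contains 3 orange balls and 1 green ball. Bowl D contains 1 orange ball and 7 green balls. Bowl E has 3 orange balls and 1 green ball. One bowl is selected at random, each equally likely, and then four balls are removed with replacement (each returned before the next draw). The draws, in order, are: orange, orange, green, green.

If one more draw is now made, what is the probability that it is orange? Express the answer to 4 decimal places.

0.6031

For each hypothesis, P(data | H) works out to: P(data | bowl A) = (3/6)(3/6)(3/6)(3/6) = 0.0625; P(data | bowl B) = (11/12)(11/12)(1/12)(1/12) = 0.0058353; P(data | bowl C) = (3/4)(3/4)(1/4)(1/4) = 0.035156; P(data | bowl D) = (1/8)(1/8)(7/8)(7/8) = 0.011963; P(data | bowl E) = (3/4)(3/4)(1/4)(1/4) = 0.035156.
The prior-weighted likelihoods are 1/5 · 0.0625 = 0.0125, 1/5 · 0.0058353 = 0.0011671, 1/5 · 0.035156 = 0.0070313, 1/5 · 0.011963 = 0.0023926, 1/5 · 0.035156 = 0.0070313; summing to 0.030122.
Dividing through by the total gives posterior P(bowl A | data) = 0.41498, P(bowl B | data) = 0.038744, P(bowl C | data) = 0.23342, P(bowl D | data) = 0.079429, P(bowl E | data) = 0.23342.
So P(orange next | data) = Σ P(orange next | H) P(H | data) = (1/2)(0.41498) + (11/12)(0.038744) + (3/4)(0.23342) + (1/8)(0.079429) + (3/4)(0.23342) = 0.60307.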